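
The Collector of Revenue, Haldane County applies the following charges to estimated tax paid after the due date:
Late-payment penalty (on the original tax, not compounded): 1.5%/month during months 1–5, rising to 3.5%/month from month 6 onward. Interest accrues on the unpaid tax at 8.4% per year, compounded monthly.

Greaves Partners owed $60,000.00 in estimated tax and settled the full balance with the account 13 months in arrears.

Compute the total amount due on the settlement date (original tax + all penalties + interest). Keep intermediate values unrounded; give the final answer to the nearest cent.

Penalty, months 1–5: 5 × 1.5% × $60,000.00 = $4,500.00
Penalty, months 6–13: 8 × 3.5% × $60,000.00 = $16,800.00
Interest (8.4%/yr ÷ 12 = 0.7%/month): $60,000.00 × ((1 + 0.007)^13 − 1) = $5,695.3102…
Total = $60,000.00 + $21,300.0000 + $5,695.3102… = $86,995.31

$86,995.31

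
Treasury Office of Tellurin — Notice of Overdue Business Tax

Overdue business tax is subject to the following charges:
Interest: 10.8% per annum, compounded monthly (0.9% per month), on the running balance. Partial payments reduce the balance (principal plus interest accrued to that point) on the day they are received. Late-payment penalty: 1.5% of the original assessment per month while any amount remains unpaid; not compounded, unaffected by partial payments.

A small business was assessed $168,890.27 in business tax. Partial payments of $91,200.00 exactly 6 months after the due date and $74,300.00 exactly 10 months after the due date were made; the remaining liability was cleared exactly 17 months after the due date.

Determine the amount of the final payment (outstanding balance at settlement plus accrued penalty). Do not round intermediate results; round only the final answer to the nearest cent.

Balance at month 6: $168,890.2700 × (1 + 0.009)^6 = $178,218.0254…
After $91,200.00 payment: $178,218.0254… − $91,200.00 = $87,018.0254…
Balance at month 10: $87,018.0254… × (1 + 0.009)^4 = $90,193.2193…
After $74,300.00 payment: $90,193.2193… − $74,300.00 = $15,893.2193…
Balance at month 17: $15,893.2193… × (1 + 0.009)^7 = $16,921.9357…
Penalty: 17 × 1.5% × $168,890.27 = $43,067.02…
Final settlement = outstanding balance + penalty = $16,921.9357… + $43,067.02… = $59,988.95

$59,988.95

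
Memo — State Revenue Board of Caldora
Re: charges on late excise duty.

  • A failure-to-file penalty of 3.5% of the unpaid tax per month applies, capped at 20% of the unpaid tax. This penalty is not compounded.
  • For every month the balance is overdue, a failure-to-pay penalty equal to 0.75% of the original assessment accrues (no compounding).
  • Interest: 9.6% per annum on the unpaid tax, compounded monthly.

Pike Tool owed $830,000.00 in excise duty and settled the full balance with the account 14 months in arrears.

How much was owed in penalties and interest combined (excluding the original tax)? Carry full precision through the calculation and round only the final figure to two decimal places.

Failure-to-file: 14 × 3.5% × $830,000.00 = $406,700.00, capped at 20% × $830,000.00 = $166,000.00
Failure-to-pay penalty: 14 × 0.75% × $830,000.00 = $87,150.00
Interest (9.6%/yr ÷ 12 = 0.8%/month): $830,000.00 × ((1 + 0.008)^14 − 1) = $97,952.0636…
Penalties + interest = $253,150.0000 + $97,952.0636… = $351,102.06

$351,102.06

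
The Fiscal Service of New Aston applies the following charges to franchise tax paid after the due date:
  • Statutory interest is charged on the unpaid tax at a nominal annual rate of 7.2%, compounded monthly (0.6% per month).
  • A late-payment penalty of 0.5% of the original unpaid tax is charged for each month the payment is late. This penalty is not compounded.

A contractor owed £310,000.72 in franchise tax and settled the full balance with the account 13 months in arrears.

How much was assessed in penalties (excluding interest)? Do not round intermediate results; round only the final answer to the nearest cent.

£20,150.05

Late-payment penalty = 0.5% × £310,000.72 × 13 mo = £20,150.05…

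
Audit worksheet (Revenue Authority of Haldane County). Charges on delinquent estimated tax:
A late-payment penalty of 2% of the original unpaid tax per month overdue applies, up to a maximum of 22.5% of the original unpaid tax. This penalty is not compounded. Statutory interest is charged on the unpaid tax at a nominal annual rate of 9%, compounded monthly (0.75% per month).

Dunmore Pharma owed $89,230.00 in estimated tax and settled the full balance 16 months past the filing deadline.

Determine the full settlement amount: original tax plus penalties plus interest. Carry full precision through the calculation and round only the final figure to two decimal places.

Penalty (uncapped): 16 × 2% × $89,230.00 = $28,553.60; cap = 22.5% × $89,230.00 = $20,076.75 → penalty = $20,076.75
Interest: $89,230.00 × ((1 + 0.0075)^16 − 1) = $89,230.00 × 0.1269921… = $11,331.5063…
Total = $89,230.00 + $20,076.7500 + $11,331.5063… = $120,638.26

$120,638.26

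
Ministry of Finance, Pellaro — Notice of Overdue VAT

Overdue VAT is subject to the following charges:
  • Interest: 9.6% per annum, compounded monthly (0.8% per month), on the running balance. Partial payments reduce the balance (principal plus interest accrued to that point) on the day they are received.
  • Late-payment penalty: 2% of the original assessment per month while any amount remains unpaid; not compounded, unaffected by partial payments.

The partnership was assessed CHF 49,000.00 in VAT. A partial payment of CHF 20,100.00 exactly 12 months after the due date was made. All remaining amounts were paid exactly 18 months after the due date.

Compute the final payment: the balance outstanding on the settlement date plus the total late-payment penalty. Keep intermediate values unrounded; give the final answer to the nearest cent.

CHF 53,112.60

Balance at month 12: CHF 49,000.0000 × (1 + 0.008)^12 = CHF 53,916.5960…
After CHF 20,100.00 payment: CHF 53,916.5960… − CHF 20,100.00 = CHF 33,816.5960…
Balance at month 18: CHF 33,816.5960… × (1 + 0.008)^6 = CHF 35,472.6049…
Penalty: 18 × 2% × CHF 49,000.00 = CHF 17,640.00
Final settlement = outstanding balance + penalty = CHF 35,472.6049… + CHF 17,640.00 = CHF 53,112.60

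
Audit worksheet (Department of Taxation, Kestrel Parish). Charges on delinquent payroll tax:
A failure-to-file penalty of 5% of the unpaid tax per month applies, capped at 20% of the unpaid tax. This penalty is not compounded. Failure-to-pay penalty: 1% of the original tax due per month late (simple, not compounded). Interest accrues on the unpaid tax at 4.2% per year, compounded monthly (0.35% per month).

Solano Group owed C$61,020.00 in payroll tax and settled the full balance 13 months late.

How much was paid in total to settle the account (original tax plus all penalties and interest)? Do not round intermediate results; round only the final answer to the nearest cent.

Failure-to-file: 13 × 5% × C$61,020.00 = C$39,663.00, capped at 20% × C$61,020.00 = C$12,204.00
Failure-to-pay penalty = 1% × C$61,020.00 × 13 mo = C$7,932.60
Interest: C$61,020.00 × ((1 + 0.0035)^13 − 1) = C$61,020.00 × 0.0464679… = C$2,835.4694…
Total = C$61,020.00 + C$20,136.6000 + C$2,835.4694… = C$83,992.07

C$83,992.07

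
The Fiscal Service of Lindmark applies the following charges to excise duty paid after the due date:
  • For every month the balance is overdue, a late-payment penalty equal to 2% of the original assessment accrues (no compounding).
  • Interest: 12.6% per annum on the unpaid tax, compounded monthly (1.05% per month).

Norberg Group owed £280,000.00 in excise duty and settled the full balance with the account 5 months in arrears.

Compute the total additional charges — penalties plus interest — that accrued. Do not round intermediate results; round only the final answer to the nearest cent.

Late-payment penalty: 5 × 2% × £280,000.00 = £28,000.00
Interest: £280,000.00 × ((1 + 0.0105)^5 − 1) = £280,000.00 × 0.0536141… = £15,011.9584…
Penalties + interest = £28,000.0000 + £15,011.9584… = £43,011.96

£43,011.96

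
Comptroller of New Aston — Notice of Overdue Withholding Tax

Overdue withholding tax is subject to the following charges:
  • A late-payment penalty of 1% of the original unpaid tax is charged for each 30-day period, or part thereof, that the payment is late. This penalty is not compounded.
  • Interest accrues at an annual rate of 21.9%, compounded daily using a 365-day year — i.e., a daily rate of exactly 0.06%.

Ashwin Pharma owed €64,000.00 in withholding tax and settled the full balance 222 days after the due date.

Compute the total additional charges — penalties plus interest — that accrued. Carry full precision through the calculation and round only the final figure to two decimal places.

€14,235.70

Penalty periods: ⌈222/30⌉ = 8; penalty = 8 × 1% × €64,000.00 = €5,120.00
Interest: €64,000.00 × ((1 + 0.0006)^222 − 1) = €64,000.00 × 0.14243284… = €9,115.7016…
Penalties + interest = €5,120.0000 + €9,115.7016… = €14,235.70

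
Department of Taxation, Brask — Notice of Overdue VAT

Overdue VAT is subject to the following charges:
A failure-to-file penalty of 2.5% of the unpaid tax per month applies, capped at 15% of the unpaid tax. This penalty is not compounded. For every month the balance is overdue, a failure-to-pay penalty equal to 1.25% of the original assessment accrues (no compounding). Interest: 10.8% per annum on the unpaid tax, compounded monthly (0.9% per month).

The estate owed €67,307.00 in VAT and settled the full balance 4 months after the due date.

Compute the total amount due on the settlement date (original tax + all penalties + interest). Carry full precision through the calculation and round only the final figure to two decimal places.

€79,859.01

Failure-to-file: 4 × 2.5% × €67,307.00 = €6,730.70 (under the 15% cap)
Failure-to-pay penalty = 1.25% × €67,307.00 × 4 mo = €3,365.35
Interest: €67,307.00 × ((1 + 0.009)^4 − 1) = €67,307.00 × 0.0364889… = €2,455.9599…
Total = €67,307.00 + €10,096.0500 + €2,455.9599… = €79,859.01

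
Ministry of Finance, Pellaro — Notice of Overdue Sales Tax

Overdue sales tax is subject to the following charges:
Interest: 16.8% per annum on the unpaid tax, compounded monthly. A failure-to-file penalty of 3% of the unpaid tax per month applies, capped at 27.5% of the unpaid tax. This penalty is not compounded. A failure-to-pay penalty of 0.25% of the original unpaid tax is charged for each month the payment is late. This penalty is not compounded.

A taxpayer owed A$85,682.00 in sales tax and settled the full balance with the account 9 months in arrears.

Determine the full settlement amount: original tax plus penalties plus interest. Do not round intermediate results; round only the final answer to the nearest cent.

A$122,164.66

Failure-to-file: 9 × 3% × A$85,682.00 = A$23,134.14 (under the 27.5% cap)
Failure-to-pay penalty: 9 × 0.25% × A$85,682.00 = A$1,927.85…
Interest (16.8%/yr ÷ 12 = 1.4%/month): A$85,682.00 × ((1 + 0.014)^9 − 1) = A$11,420.6741…
Total = A$85,682.00 + A$25,061.9850 + A$11,420.6741… = A$122,164.66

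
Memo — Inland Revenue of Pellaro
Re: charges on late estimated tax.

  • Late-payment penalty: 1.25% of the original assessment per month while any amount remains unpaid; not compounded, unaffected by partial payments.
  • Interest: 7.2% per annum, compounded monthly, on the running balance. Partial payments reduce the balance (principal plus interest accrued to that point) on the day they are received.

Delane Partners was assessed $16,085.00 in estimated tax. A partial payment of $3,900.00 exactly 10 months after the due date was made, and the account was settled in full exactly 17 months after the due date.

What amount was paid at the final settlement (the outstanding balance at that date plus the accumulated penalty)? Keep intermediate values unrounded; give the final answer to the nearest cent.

Monthly rate = 7.2% ÷ 12 = 0.6%
Balance at month 10: $16,085.0000 × (1 + 0.006)^10 = $17,076.5790…
After $3,900.00 payment: $17,076.5790… − $3,900.00 = $13,176.5790…
Balance at month 17: $13,176.5790… × (1 + 0.006)^7 = $13,740.0571…
Penalty: 17 × 1.25% × $16,085.00 = $3,418.06…
Final settlement = outstanding balance + penalty = $13,740.0571… + $3,418.06… = $17,158.12

$17,158.12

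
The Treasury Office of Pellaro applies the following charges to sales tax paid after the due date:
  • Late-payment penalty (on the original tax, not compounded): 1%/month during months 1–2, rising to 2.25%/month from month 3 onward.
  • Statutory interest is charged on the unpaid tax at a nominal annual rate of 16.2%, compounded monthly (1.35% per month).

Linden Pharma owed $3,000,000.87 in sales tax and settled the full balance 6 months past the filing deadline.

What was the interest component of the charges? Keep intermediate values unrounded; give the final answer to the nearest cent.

$251,350.45

Interest: $3,000,000.87 × ((1 + 0.0135)^6 − 1) = $3,000,000.87 × 0.0837835… = $251,350.4482…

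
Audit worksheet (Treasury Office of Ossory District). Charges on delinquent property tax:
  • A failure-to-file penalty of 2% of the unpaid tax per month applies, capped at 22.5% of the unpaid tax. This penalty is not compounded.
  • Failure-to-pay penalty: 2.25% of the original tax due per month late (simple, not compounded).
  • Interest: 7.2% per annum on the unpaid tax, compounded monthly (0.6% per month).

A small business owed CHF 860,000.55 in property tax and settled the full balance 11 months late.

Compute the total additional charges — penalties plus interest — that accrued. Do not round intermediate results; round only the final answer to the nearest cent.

CHF 460,544.12

Failure-to-file: 11 × 2% × CHF 860,000.55 = CHF 189,200.12… (under the 22.5% cap)
Failure-to-pay penalty = 2.25% × CHF 860,000.55 × 11 mo = CHF 212,850.14…
Interest: CHF 860,000.55 × ((1 + 0.006)^11 − 1) = CHF 860,000.55 × 0.0680161… = CHF 58,493.8587…
Penalties + interest = CHF 402,050.2571… + CHF 58,493.8587… = CHF 460,544.12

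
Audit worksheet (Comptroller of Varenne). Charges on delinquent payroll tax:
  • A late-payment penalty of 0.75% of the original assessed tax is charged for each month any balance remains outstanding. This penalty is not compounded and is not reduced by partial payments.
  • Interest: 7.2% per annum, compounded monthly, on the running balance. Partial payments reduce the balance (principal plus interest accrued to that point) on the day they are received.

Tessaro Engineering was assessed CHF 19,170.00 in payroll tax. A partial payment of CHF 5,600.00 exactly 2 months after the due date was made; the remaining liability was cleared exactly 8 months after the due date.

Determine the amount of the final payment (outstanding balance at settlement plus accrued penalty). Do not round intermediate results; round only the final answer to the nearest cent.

Monthly rate = 7.2% ÷ 12 = 0.6%
Balance at month 2: CHF 19,170.0000 × (1 + 0.006)^2 = CHF 19,400.7301…
After CHF 5,600.00 payment: CHF 19,400.7301… − CHF 5,600.00 = CHF 13,800.7301…
Balance at month 8: CHF 13,800.7301… × (1 + 0.006)^6 = CHF 14,305.0687…
Penalty: 8 × 0.75% × CHF 19,170.00 = CHF 1,150.20
Final settlement = outstanding balance + penalty = CHF 14,305.0687… + CHF 1,150.20 = CHF 15,455.27

CHF 15,455.27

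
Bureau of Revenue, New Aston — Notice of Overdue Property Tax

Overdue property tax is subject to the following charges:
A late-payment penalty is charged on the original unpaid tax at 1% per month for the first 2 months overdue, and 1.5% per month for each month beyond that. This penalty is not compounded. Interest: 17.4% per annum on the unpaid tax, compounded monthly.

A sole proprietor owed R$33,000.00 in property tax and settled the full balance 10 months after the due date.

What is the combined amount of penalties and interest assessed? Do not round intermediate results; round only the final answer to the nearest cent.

Penalty, months 1–2: 2 × 1% × R$33,000.00 = R$660.00
Penalty, months 3–10: 8 × 1.5% × R$33,000.00 = R$3,960.00
Interest (17.4%/yr ÷ 12 = 1.45%/month): R$33,000.00 × ((1 + 0.0145)^10 − 1) = R$5,109.6055…
Penalties + interest = R$4,620.0000 + R$5,109.6055… = R$9,729.61

R$9,729.61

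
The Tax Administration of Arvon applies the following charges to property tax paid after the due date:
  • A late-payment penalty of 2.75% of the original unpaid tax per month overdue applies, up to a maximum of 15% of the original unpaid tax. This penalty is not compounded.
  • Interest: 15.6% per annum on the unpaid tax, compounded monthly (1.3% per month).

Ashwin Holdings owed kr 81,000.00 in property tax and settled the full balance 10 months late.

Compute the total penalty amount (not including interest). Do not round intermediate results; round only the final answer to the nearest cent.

Penalty (uncapped): 10 × 2.75% × kr 81,000.00 = kr 22,275.00; cap = 15% × kr 81,000.00 = kr 12,150.00 → penalty = kr 12,150.00

kr 12,150.00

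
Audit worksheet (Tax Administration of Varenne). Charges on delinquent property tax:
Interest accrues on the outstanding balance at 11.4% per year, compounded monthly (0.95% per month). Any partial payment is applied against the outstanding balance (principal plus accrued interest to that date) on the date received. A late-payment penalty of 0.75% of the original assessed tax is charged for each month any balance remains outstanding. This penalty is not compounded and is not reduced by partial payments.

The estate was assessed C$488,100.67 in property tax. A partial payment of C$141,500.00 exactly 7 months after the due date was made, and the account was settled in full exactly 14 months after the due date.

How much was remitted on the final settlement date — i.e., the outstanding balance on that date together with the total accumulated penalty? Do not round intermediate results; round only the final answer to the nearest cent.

Balance at month 7: C$488,100.6700 × (1 + 0.0095)^7 = C$521,499.2243…
After C$141,500.00 payment: C$521,499.2243… − C$141,500.00 = C$379,999.2243…
Balance at month 14: C$379,999.2243… × (1 + 0.0095)^7 = C$406,000.8782…
Penalty: 14 × 0.75% × C$488,100.67 = C$51,250.57…
Final settlement = outstanding balance + penalty = C$406,000.8782… + C$51,250.57… = C$457,251.45

C$457,251.45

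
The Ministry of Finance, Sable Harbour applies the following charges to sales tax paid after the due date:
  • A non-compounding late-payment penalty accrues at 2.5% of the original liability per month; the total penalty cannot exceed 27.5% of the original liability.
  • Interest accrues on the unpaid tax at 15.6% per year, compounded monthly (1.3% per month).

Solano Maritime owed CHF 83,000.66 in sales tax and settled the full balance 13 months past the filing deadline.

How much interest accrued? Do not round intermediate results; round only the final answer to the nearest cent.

Interest: CHF 83,000.66 × ((1 + 0.013)^13 − 1) = CHF 83,000.66 × 0.1828312… = CHF 15,175.1144…

CHF 15,175.11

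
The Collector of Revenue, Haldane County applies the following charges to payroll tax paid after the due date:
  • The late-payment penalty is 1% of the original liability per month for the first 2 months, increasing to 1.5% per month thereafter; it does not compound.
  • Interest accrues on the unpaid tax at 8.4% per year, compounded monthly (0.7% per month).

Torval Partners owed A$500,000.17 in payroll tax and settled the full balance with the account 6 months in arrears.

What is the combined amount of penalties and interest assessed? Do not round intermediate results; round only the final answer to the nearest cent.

Penalty, months 1–2: 2 × 1% × A$500,000.17 = A$10,000.00…
Penalty, months 3–6: 4 × 1.5% × A$500,000.17 = A$30,000.01…
Interest: A$500,000.17 × ((1 + 0.007)^6 − 1) = A$500,000.17 × 0.0427419… = A$21,370.9553…
Penalties + interest = A$40,000.0136 + A$21,370.9553… = A$61,370.97

A$61,370.97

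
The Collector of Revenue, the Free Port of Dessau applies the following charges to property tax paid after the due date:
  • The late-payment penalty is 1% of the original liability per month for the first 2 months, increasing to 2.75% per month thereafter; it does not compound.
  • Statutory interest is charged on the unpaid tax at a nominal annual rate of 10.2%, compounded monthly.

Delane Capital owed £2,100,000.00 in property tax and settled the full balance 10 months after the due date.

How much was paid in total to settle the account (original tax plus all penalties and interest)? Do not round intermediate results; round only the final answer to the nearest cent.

£2,789,484.71

Penalty, months 1–2: 2 × 1% × £2,100,000.00 = £42,000.00
Penalty, months 3–10: 8 × 2.75% × £2,100,000.00 = £462,000.00
Interest (10.2%/yr ÷ 12 = 0.85%/month): £2,100,000.00 × ((1 + 0.0085)^10 − 1) = £185,484.7102…
Total = £2,100,000.00 + £504,000.0000 + £185,484.7102… = £2,789,484.71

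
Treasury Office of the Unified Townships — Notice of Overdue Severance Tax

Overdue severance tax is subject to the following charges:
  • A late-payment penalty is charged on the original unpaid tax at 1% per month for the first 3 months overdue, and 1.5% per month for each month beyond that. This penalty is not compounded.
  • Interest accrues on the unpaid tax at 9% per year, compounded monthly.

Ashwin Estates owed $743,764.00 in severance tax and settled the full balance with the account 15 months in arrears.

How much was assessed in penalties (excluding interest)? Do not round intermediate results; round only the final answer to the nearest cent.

$156,190.44

Penalty, months 1–3: 3 × 1% × $743,764.00 = $22,312.92
Penalty, months 4–15: 12 × 1.5% × $743,764.00 = $133,877.52
Total penalty = $22,312.92 + $133,877.52 = $156,190.44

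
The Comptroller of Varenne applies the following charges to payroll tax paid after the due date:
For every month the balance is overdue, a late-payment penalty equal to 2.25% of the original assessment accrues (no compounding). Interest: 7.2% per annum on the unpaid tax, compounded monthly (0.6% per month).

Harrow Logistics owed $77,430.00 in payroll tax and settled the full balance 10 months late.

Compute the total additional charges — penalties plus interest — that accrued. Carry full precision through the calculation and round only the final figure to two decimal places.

$22,195.01

Late-payment penalty = 2.25% × $77,430.00 × 10 mo = $17,421.75
Interest: $77,430.00 × ((1 + 0.006)^10 − 1) = $77,430.00 × 0.0616462… = $4,773.2648…
Penalties + interest = $17,421.7500 + $4,773.2648… = $22,195.01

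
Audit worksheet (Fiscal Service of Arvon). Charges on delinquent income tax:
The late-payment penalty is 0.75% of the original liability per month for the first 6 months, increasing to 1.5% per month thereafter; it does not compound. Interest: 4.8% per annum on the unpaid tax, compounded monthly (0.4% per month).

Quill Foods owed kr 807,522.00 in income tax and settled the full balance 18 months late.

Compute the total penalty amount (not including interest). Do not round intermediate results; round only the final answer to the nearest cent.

kr 181,692.45

Penalty, months 1–6: 6 × 0.75% × kr 807,522.00 = kr 36,338.49
Penalty, months 7–18: 12 × 1.5% × kr 807,522.00 = kr 145,353.96
Total penalty = kr 36,338.49 + kr 145,353.96 = kr 181,692.45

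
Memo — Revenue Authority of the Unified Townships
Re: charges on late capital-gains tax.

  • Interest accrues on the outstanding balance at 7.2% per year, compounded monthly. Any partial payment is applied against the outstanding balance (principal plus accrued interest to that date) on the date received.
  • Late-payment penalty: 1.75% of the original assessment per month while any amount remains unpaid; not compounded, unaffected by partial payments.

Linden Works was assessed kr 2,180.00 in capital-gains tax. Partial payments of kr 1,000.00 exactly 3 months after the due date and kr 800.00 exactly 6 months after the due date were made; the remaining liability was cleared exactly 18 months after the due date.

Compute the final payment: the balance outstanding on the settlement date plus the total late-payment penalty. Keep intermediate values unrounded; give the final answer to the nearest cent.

kr 1,161.12

Monthly rate = 7.2% ÷ 12 = 0.6%
Balance at month 3: kr 2,180.0000 × (1 + 0.006)^3 = kr 2,219.4759…
After kr 1,000.00 payment: kr 2,219.4759… − kr 1,000.00 = kr 1,219.4759…
Balance at month 6: kr 1,219.4759… × (1 + 0.006)^3 = kr 1,241.5584…
After kr 800.00 payment: kr 1,241.5584… − kr 800.00 = kr 441.5584…
Balance at month 18: kr 441.5584… × (1 + 0.006)^12 = kr 474.4211…
Penalty: 18 × 1.75% × kr 2,180.00 = kr 686.70
Final settlement = outstanding balance + penalty = kr 474.4211… + kr 686.70 = kr 1,161.12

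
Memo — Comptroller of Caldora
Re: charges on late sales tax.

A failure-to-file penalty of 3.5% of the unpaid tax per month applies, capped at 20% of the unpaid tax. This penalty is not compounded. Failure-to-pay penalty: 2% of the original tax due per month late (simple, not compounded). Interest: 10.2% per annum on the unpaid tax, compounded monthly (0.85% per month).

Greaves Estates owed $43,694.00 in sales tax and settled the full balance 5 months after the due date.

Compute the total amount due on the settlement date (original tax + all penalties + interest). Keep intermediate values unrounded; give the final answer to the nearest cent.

Failure-to-file: 5 × 3.5% × $43,694.00 = $7,646.45 (under the 20% cap)
Failure-to-pay penalty = 2% × $43,694.00 × 5 mo = $4,369.40
Interest: $43,694.00 × ((1 + 0.0085)^5 − 1) = $43,694.00 × 0.0432287… = $1,888.8334…
Total = $43,694.00 + $12,015.8500 + $1,888.8334… = $57,598.68

$57,598.68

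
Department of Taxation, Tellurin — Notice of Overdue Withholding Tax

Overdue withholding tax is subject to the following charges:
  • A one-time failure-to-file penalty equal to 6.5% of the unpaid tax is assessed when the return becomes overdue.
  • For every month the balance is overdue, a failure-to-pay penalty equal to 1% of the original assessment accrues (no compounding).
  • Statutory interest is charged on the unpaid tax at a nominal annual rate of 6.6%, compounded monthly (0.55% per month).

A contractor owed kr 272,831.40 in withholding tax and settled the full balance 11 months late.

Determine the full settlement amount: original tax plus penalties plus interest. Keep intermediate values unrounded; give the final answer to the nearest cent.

kr 337,544.69

Failure-to-file penalty: 6.5% × kr 272,831.40 = kr 17,734.04…
Failure-to-pay penalty: 11 × 1% × kr 272,831.40 = kr 30,011.45…
Interest: kr 272,831.40 × ((1 + 0.0055)^11 − 1) = kr 272,831.40 × 0.0621915… = kr 16,967.7957…
Total = kr 272,831.40 + kr 47,745.4950 + kr 16,967.7957… = kr 337,544.69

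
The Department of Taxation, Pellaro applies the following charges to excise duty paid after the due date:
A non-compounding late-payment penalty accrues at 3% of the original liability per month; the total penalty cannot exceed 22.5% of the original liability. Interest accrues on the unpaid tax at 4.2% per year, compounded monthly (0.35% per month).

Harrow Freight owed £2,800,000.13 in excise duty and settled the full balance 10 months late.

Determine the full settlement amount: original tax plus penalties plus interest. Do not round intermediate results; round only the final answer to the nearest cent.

£3,529,558.16

Penalty (uncapped): 10 × 3% × £2,800,000.13 = £840,000.04…; cap = 22.5% × £2,800,000.13 = £630,000.03… → penalty = £630,000.03…
Interest: £2,800,000.13 × ((1 + 0.0035)^10 − 1) = £2,800,000.13 × 0.0355564… = £99,557.9992…
Total = £2,800,000.13 + £630,000.0293… + £99,557.9992… = £3,529,558.16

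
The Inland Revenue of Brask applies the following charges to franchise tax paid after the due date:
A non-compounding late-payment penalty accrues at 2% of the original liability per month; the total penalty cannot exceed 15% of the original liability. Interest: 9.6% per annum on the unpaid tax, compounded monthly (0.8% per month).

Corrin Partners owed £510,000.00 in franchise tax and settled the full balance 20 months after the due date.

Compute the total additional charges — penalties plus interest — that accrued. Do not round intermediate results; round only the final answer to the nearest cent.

£164,609.66

Penalty (uncapped): 20 × 2% × £510,000.00 = £204,000.00; cap = 15% × £510,000.00 = £76,500.00 → penalty = £76,500.00
Interest: £510,000.00 × ((1 + 0.008)^20 − 1) = £510,000.00 × 0.1727640… = £88,109.6622…
Penalties + interest = £76,500.0000 + £88,109.6622… = £164,609.66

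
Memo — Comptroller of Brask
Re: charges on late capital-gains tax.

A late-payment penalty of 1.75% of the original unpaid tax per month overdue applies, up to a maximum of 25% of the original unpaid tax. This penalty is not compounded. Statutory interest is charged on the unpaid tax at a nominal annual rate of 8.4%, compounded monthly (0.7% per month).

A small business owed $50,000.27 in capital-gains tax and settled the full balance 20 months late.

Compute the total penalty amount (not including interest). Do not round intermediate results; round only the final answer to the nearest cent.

Penalty (uncapped): 20 × 1.75% × $50,000.27 = $17,500.09…; cap = 25% × $50,000.27 = $12,500.07… → penalty = $12,500.07…

$12,500.07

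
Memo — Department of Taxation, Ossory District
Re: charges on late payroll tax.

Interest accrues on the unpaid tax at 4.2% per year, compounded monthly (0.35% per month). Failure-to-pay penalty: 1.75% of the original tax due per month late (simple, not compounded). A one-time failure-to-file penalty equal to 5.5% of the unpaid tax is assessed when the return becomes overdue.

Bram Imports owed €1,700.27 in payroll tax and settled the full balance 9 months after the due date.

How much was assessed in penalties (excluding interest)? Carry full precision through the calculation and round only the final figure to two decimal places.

Failure-to-file penalty: 5.5% × €1,700.27 = €93.51…
Failure-to-pay penalty: 9 × 1.75% × €1,700.27 = €267.79…
Total penalty = €93.51… + €267.79… = €361.31

€361.31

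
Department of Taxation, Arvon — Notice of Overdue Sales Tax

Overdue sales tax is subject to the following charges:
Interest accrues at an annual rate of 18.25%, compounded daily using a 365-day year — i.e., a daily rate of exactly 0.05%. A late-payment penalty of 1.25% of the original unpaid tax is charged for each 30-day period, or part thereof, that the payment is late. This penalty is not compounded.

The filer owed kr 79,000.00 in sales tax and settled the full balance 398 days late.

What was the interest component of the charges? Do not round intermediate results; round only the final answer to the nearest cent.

kr 17,389.58

Interest: kr 79,000.00 × ((1 + 0.0005)^398 − 1) = kr 79,000.00 × 0.22012128… = kr 17,389.5814…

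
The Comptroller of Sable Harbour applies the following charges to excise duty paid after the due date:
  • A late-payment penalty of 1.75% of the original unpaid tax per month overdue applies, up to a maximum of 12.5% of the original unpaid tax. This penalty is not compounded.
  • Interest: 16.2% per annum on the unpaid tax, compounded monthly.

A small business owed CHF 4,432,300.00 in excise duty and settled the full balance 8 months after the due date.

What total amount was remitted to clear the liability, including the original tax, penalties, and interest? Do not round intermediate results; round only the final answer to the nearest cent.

Penalty (uncapped): 8 × 1.75% × CHF 4,432,300.00 = CHF 620,522.00; cap = 12.5% × CHF 4,432,300.00 = CHF 554,037.50 → penalty = CHF 554,037.50
Interest (16.2%/yr ÷ 12 = 1.35%/month): CHF 4,432,300.00 × ((1 + 0.0135)^8 − 1) = CHF 501,927.5310…
Total = CHF 4,432,300.00 + CHF 554,037.5000 + CHF 501,927.5310… = CHF 5,488,265.03

CHF 5,488,265.03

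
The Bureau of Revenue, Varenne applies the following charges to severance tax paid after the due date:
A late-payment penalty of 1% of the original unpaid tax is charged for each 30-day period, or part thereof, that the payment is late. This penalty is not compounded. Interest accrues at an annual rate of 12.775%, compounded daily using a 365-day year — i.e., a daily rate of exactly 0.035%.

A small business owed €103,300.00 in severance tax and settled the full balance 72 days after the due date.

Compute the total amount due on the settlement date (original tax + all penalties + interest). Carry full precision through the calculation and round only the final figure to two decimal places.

€109,034.77

Penalty periods: ⌈72/30⌉ = 3; penalty = 3 × 1% × €103,300.00 = €3,099.00
Interest: €103,300.00 × ((1 + 0.00035)^72 − 1) = €103,300.00 × 0.02551568… = €2,635.7700…
Total = €103,300.00 + €3,099.0000 + €2,635.7700… = €109,034.77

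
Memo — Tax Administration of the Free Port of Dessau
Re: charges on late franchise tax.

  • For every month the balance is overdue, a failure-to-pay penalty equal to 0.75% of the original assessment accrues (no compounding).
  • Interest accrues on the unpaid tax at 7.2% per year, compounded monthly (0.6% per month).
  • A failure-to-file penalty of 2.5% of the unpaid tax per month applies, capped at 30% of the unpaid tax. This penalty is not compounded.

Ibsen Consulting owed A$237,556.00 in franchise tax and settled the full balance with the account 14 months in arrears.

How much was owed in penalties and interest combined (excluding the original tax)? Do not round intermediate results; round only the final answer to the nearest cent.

Failure-to-file: 14 × 2.5% × A$237,556.00 = A$83,144.60, capped at 30% × A$237,556.00 = A$71,266.80
Failure-to-pay penalty: 14 × 0.75% × A$237,556.00 = A$24,943.38
Interest: A$237,556.00 × ((1 + 0.006)^14 − 1) = A$237,556.00 × 0.0873559… = A$20,751.9270…
Penalties + interest = A$96,210.1800 + A$20,751.9270… = A$116,962.11

A$116,962.11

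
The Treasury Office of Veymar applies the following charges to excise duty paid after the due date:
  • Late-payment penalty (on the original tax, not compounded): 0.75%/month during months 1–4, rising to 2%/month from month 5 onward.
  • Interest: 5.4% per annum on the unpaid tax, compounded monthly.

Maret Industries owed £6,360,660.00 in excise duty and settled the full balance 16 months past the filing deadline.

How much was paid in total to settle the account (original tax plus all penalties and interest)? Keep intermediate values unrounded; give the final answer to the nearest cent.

Penalty, months 1–4: 4 × 0.75% × £6,360,660.00 = £190,819.80
Penalty, months 5–16: 12 × 2% × £6,360,660.00 = £1,526,558.40
Interest (5.4%/yr ÷ 12 = 0.45%/month): £6,360,660.00 × ((1 + 0.0045)^16 − 1) = £473,753.3070…
Total = £6,360,660.00 + £1,717,378.2000 + £473,753.3070… = £8,551,791.51

£8,551,791.51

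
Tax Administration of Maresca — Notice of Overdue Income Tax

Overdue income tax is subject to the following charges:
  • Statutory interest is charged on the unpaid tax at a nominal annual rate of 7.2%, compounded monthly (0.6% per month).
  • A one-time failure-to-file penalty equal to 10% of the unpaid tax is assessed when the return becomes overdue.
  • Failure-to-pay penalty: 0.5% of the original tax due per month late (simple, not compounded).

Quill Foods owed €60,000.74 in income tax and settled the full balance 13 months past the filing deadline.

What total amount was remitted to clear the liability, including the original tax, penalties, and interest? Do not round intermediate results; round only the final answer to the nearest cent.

€74,753.16

Failure-to-file penalty: 10% × €60,000.74 = €6,000.07…
Failure-to-pay penalty: 13 × 0.5% × €60,000.74 = €3,900.05…
Interest: €60,000.74 × ((1 + 0.006)^13 − 1) = €60,000.74 × 0.0808707… = €4,852.3026…
Total = €60,000.74 + €9,900.1221 + €4,852.3026… = €74,753.16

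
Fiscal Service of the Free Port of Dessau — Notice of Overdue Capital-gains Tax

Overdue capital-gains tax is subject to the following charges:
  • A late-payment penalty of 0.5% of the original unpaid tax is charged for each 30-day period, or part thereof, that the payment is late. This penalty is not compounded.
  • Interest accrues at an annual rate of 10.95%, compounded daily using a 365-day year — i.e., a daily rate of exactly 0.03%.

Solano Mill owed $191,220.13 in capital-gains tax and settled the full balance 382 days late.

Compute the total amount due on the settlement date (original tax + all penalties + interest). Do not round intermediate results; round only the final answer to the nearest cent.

Penalty periods: ⌈382/30⌉ = 13; penalty = 13 × 0.5% × $191,220.13 = $12,429.31…
Interest: $191,220.13 × ((1 + 0.0003)^382 − 1) = $191,220.13 × 0.12140550… = $23,215.1764…
Total = $191,220.13 + $12,429.3085… + $23,215.1764… = $226,864.61

$226,864.61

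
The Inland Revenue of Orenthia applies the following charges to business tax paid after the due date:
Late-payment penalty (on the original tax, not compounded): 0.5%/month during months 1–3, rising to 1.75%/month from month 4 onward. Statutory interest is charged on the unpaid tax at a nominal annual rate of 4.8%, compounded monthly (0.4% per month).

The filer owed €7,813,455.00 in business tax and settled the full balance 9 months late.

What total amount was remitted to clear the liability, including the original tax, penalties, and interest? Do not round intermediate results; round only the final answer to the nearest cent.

Penalty, months 1–3: 3 × 0.5% × €7,813,455.00 = €117,201.83…
Penalty, months 4–9: 6 × 1.75% × €7,813,455.00 = €820,412.78…
Interest: €7,813,455.00 × ((1 + 0.004)^9 − 1) = €7,813,455.00 × 0.0365814… = €285,827.1883…
Total = €7,813,455.00 + €937,614.6000 + €285,827.1883… = €9,036,896.79

€9,036,896.79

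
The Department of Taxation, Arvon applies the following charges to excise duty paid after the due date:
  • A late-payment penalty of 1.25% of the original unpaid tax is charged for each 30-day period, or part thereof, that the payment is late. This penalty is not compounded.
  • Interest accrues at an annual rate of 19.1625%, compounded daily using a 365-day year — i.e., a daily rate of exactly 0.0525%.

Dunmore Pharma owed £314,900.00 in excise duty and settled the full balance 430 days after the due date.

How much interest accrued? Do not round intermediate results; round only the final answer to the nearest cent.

£79,728.92

Interest: £314,900.00 × ((1 + 0.000525)^430 − 1) = £314,900.00 × 0.25318807… = £79,728.9236…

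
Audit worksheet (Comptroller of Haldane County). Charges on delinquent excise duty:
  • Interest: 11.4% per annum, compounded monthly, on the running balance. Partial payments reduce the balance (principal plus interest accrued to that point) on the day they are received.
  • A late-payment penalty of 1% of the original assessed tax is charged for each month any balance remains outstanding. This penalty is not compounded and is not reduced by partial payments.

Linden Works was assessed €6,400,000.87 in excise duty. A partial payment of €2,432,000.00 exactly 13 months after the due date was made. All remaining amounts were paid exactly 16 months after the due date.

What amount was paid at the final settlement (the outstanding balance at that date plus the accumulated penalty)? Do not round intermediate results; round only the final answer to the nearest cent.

Monthly rate = 11.4% ÷ 12 = 0.95%
Balance at month 13: €6,400,000.8700 × (1 + 0.0095)^13 = €7,237,061.0403…
After €2,432,000.00 payment: €7,237,061.0403… − €2,432,000.00 = €4,805,061.0403…
Balance at month 16: €4,805,061.0403… × (1 + 0.0095)^3 = €4,943,310.3700…
Penalty: 16 × 1% × €6,400,000.87 = €1,024,000.14…
Final settlement = outstanding balance + penalty = €4,943,310.3700… + €1,024,000.14… = €5,967,310.51

€5,967,310.51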